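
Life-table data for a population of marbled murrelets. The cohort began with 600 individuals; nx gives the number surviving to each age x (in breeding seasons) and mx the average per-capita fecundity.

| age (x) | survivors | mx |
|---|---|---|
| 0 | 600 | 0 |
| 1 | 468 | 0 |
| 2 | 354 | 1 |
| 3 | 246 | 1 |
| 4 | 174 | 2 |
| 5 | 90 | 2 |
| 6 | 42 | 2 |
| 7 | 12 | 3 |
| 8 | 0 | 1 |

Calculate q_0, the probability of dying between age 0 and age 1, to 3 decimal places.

lx = nx/n0 = nx/600: 1, 0.78, 0.59, 0.41, 0.29, 0.15, 0.07, 0.02, 0
q_0 = (l_0 − l_1) / l_0 = (1 − 0.78) / 1
     = 0.22 / 1 = 0.22 → 0.220

0.220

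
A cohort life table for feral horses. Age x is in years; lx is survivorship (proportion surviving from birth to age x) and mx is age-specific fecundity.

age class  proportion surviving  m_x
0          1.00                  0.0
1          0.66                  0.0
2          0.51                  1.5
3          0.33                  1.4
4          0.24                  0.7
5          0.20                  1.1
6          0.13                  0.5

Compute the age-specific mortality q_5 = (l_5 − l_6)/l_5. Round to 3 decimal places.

q_5 = (l_5 − l_6) / l_5 = (0.2 − 0.13) / 0.2
     = 0.07 / 0.2 = 0.35 → 0.350

0.350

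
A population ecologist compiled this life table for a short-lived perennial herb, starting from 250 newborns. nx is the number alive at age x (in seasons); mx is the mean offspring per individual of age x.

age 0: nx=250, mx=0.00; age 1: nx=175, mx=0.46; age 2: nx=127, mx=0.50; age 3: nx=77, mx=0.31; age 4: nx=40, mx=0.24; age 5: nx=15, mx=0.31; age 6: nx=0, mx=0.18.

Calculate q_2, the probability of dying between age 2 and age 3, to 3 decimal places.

lx = nx/n0 = nx/250: 1, 0.7, 0.508, 0.308, 0.16, 0.06, 0
q_2 = (l_2 − l_3) / l_2 = (0.508 − 0.308) / 0.508
     = 0.2 / 0.508 = 0.393701… → 0.394

0.394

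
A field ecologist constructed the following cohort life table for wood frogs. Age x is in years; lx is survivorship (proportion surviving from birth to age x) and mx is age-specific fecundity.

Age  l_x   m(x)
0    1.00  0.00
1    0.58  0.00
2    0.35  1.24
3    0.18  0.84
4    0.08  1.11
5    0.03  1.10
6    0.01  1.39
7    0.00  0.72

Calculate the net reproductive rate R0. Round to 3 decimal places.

0.721

lx·mx by age: 0, 0, 0.434, 0.1512, 0.0888, 0.033, 0.0139, 0
R0 = Σ lx·mx = 0.7209 → 0.721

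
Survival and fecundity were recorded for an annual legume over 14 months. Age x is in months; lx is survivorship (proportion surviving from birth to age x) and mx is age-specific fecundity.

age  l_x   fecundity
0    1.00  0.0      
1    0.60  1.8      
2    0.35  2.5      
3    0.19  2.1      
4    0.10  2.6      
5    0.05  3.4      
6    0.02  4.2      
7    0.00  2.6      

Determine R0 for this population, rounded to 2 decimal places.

lx·mx by age: 0, 1.08, 0.875, 0.399, 0.26, 0.17, 0.084, 0
R0 = Σ lx·mx = 2.868 → 2.87

2.87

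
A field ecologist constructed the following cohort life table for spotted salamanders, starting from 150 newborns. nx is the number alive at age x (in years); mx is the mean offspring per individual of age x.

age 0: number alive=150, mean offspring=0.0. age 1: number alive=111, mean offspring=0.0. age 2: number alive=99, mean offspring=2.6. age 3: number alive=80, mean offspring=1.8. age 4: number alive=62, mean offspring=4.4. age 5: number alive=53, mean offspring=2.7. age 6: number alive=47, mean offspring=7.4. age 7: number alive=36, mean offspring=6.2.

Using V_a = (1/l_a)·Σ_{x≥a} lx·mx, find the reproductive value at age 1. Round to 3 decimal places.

12.507

lx = nx/n0 = nx/150: 1, 0.74, 0.66, 0.53333…, 0.41333…, 0.35333…, 0.31333…, 0.24
lx·mx for x ≥ 1: 0, 1.716, 0.96…, 1.818667…, 0.954…, 2.318667…, 1.488 → sum = 9.255333…
V_1 = 9.255333… / l_1 = 9.255333… / 0.74 = 12.507207… → 12.507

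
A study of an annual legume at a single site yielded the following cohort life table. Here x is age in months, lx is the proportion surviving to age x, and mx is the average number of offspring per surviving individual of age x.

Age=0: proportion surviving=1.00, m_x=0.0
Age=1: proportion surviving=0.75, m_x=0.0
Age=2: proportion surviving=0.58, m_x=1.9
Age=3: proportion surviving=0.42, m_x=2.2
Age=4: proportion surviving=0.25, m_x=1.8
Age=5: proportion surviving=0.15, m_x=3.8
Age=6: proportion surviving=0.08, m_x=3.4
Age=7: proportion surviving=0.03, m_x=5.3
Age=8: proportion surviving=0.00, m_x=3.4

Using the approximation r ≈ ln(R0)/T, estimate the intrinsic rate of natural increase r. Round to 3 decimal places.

0.350

R0 = Σ lx·mx = 0 + 0 + 1.102 + 0.924 + 0.45 + 0.57 + 0.272 + 0.159 + 0 = 3.477
Σ x·lx·mx = 12.371; T = 12.371/3.477 = 3.55795…
r ≈ ln(R0)/T = ln(3.477)/3.55795… = 0.35025… → 0.350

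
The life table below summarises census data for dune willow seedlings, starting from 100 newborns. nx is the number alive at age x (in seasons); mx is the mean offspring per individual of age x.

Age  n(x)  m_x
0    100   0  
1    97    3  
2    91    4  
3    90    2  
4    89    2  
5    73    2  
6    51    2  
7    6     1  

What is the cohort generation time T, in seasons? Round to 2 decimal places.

lx = nx/n0 = nx/100: 1, 0.97, 0.91, 0.9, 0.89, 0.73, 0.51, 0.06
lx·mx: 0, 2.91, 3.64, 1.8, 1.78, 1.46, 1.02, 0.06 → R0 = 12.67
x·lx·mx: 0, 2.91, 7.28, 5.4, 7.12, 7.3, 6.12, 0.42 → Σ = 36.55
T = 36.55 / 12.67 = 2.884767… → 2.88

2.88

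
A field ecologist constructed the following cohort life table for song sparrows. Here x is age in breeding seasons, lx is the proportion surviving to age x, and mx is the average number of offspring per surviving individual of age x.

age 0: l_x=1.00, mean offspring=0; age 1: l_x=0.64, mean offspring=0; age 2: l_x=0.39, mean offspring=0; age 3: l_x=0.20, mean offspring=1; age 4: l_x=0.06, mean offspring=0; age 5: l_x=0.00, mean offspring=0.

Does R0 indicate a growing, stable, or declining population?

declining

R0 = Σ lx·mx = 0 + 0 + 0 + 0.2 + 0 + 0 = 0.2
R0 < 1, so the population is declining.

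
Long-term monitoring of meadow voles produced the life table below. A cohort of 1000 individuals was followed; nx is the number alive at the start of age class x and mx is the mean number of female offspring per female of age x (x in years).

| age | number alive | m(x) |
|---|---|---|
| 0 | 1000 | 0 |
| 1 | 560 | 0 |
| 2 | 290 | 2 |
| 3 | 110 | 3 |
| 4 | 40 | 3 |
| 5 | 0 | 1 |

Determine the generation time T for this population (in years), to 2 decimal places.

2.55

lx = nx/n0 = nx/1000: 1, 0.56, 0.29, 0.11, 0.04, 0
lx·mx: 0, 0, 0.58, 0.33, 0.12, 0 → R0 = 1.03
x·lx·mx: 0, 0, 1.16, 0.99, 0.48, 0 → Σ = 2.63
T = 2.63 / 1.03 = 2.553398… → 2.55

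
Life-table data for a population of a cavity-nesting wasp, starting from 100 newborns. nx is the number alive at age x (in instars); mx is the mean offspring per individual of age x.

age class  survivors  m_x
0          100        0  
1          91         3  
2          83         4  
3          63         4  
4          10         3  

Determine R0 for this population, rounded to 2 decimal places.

lx = nx/n0 = nx/100: 1, 0.91, 0.83, 0.63, 0.1
lx·mx by age: 0, 2.73, 3.32, 2.52, 0.3
R0 = Σ lx·mx = 8.87 → 8.87

8.87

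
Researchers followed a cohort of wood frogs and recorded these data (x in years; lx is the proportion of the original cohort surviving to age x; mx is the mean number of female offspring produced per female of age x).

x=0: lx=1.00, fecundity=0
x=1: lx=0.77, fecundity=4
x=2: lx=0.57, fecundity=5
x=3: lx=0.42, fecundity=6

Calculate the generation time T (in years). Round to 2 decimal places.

1.93

lx·mx: 0, 3.08, 2.85, 2.52 → R0 = 8.45
x·lx·mx: 0, 3.08, 5.7, 7.56 → Σ = 16.34
T = 16.34 / 8.45 = 1.933728… → 1.93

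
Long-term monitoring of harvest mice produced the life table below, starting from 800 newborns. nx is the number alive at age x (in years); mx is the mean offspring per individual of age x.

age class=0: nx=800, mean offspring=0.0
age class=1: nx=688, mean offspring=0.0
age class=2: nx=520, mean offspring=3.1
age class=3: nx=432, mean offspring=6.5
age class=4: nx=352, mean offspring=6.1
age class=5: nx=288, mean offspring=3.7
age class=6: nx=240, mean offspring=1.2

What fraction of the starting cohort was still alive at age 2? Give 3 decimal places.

0.650

l_2 = n_2/n_0 = 520/800 = 0.65 → 0.650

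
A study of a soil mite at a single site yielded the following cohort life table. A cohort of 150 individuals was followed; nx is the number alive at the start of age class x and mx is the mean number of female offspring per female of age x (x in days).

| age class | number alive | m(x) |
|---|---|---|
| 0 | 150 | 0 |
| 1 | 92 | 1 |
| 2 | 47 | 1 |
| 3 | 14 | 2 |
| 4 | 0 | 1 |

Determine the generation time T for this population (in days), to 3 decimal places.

1.617

lx = nx/n0 = nx/150: 1, 0.61333…, 0.31333…, 0.09333…, 0
lx·mx: 0, 0.613333…, 0.313333…, 0.186667…, 0 → R0 = 1.113333…
x·lx·mx: 0, 0.613333…, 0.626667…, 0.56…, 0 → Σ = 1.8…
T = 1.8… / 1.113333… = 1.616766… → 1.617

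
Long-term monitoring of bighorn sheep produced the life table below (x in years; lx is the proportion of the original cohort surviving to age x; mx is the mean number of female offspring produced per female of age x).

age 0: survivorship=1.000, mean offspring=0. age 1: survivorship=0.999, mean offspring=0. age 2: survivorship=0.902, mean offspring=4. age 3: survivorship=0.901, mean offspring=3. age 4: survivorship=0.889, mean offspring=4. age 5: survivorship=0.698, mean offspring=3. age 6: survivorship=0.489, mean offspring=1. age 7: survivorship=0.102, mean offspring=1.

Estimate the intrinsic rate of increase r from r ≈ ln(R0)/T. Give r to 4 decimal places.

0.7272

R0 = Σ lx·mx = 0 + 0 + 3.608 + 2.703 + 3.556 + 2.094 + 0.489 + 0.102 = 12.552
Σ x·lx·mx = 43.667; T = 43.667/12.552 = 3.47889…
r ≈ ln(R0)/T = ln(12.552)/3.47889… = 0.727209… → 0.7272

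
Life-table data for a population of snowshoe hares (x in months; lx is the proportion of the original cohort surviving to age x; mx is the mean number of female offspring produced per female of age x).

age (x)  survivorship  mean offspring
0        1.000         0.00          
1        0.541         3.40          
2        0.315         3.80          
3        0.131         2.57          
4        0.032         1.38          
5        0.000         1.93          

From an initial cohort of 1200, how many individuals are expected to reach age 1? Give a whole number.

649

Expected survivors = N0 · l_1 = 1200 × 0.541 = 649.2 → 649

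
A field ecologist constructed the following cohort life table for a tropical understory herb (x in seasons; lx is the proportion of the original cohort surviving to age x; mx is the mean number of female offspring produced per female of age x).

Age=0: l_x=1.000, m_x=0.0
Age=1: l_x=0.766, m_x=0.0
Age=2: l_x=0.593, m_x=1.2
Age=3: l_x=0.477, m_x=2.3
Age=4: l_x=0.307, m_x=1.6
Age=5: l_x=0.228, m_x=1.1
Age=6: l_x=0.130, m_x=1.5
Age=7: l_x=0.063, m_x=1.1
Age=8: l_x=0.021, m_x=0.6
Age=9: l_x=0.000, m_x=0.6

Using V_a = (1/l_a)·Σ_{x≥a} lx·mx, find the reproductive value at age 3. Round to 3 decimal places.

4.436

lx·mx for x ≥ 3: 1.0971, 0.4912, 0.2508, 0.195, 0.0693, 0.0126, 0 → sum = 2.116
V_3 = 2.116 / l_3 = 2.116 / 0.477 = 4.436059… → 4.436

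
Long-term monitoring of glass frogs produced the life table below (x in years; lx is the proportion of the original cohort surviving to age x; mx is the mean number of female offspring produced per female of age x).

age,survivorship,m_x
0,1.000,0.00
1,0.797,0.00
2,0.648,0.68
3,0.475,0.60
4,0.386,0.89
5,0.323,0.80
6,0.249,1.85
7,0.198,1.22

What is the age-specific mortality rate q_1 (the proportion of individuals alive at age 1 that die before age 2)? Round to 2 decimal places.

0.19

q_1 = (l_1 − l_2) / l_1 = (0.797 − 0.648) / 0.797
     = 0.149 / 0.797 = 0.186951… → 0.19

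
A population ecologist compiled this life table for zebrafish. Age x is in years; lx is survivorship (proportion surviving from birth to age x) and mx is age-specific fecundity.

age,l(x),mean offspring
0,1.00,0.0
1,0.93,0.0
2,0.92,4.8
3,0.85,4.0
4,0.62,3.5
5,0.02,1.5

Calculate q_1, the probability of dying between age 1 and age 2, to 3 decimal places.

q_1 = (l_1 − l_2) / l_1 = (0.93 − 0.92) / 0.93
     = 0.01 / 0.93 = 0.010753… → 0.011

0.011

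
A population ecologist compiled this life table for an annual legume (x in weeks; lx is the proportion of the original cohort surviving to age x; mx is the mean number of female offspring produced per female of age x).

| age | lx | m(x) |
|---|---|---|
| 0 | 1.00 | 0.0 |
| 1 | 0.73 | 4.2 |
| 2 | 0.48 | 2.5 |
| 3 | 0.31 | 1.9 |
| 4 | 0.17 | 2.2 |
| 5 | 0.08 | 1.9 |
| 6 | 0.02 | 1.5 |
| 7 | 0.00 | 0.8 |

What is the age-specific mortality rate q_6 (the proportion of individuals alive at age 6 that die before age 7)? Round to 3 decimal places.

q_6 = (l_6 − l_7) / l_6 = (0.02 − 0) / 0.02
     = 0.02 / 0.02 = 1 → 1.000

1.000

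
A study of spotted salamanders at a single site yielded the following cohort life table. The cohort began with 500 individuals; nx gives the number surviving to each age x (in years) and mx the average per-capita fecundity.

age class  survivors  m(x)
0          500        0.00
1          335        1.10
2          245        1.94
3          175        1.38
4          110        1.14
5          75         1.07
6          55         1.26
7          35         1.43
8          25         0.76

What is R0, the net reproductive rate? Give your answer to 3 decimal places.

2.859

lx = nx/n0 = nx/500: 1, 0.67, 0.49, 0.35, 0.22, 0.15, 0.11, 0.07, 0.05
lx·mx by age: 0, 0.737, 0.9506, 0.483, 0.2508, 0.1605, 0.1386, 0.1001, 0.038
R0 = Σ lx·mx = 2.8586 → 2.859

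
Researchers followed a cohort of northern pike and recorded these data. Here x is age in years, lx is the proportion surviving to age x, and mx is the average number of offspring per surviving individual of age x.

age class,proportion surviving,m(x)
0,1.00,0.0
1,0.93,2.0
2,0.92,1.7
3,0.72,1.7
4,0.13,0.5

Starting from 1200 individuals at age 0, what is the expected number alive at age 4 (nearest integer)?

156

Expected survivors = N0 · l_4 = 1200 × 0.13 = 156 → 156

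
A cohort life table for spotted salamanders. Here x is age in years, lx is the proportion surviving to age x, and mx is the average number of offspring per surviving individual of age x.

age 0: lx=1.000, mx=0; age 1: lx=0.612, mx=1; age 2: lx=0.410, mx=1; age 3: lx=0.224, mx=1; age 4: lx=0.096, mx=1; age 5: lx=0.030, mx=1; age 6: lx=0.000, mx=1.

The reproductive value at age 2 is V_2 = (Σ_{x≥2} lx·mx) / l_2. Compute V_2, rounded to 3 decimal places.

1.854

lx·mx for x ≥ 2: 0.41, 0.224, 0.096, 0.03, 0 → sum = 0.76
V_2 = 0.76 / l_2 = 0.76 / 0.41 = 1.853659… → 1.854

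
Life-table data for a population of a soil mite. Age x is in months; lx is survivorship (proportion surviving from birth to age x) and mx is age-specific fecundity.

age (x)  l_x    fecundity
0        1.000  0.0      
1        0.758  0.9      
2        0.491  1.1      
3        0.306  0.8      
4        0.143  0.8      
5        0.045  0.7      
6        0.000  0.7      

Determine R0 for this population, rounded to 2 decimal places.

1.61

lx·mx by age: 0, 0.6822, 0.5401, 0.2448, 0.1144, 0.0315, 0
R0 = Σ lx·mx = 1.613 → 1.61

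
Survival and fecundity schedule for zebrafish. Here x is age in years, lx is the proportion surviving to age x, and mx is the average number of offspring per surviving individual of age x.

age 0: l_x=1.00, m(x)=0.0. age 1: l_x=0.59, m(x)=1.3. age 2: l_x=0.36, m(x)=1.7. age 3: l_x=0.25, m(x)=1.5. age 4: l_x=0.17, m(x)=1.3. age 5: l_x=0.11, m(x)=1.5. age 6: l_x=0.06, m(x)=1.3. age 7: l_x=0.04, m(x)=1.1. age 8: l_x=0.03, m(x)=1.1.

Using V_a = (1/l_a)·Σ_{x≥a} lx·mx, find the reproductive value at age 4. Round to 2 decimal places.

3.18

lx·mx for x ≥ 4: 0.221, 0.165, 0.078, 0.044, 0.033 → sum = 0.541
V_4 = 0.541 / l_4 = 0.541 / 0.17 = 3.182353… → 3.18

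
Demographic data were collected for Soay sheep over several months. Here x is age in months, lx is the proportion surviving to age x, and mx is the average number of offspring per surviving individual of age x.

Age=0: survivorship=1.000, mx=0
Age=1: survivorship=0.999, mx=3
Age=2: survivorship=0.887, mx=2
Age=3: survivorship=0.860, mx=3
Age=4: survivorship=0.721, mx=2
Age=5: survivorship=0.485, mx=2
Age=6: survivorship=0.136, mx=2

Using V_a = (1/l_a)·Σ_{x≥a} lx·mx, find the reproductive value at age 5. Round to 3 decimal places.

2.561

lx·mx for x ≥ 5: 0.97, 0.272 → sum = 1.242
V_5 = 1.242 / l_5 = 1.242 / 0.485 = 2.560825… → 2.561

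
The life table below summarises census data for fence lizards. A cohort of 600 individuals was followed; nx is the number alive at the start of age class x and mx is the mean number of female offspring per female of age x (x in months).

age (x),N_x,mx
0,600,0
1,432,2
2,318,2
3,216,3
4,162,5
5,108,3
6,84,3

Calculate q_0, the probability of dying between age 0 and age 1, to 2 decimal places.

0.28

lx = nx/n0 = nx/600: 1, 0.72, 0.53, 0.36, 0.27, 0.18, 0.14
q_0 = (l_0 − l_1) / l_0 = (1 − 0.72) / 1
     = 0.28 / 1 = 0.28 → 0.28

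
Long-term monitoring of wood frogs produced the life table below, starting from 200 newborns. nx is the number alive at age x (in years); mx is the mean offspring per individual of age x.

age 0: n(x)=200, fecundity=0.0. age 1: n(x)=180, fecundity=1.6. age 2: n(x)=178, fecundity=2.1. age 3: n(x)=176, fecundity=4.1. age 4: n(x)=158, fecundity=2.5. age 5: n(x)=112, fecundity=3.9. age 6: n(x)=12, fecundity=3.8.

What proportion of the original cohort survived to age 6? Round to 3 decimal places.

0.060

l_6 = n_6/n_0 = 12/200 = 0.06 → 0.060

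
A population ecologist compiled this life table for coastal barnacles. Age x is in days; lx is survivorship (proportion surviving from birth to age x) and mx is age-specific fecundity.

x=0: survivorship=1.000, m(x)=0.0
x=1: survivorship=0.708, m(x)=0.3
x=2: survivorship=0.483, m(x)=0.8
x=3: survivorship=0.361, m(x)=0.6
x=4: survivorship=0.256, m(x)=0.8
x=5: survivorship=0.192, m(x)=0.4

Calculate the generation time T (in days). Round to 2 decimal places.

2.59

lx·mx: 0, 0.2124, 0.3864, 0.2166, 0.2048, 0.0768 → R0 = 1.097
x·lx·mx: 0, 0.2124, 0.7728, 0.6498, 0.8192, 0.384 → Σ = 2.8382
T = 2.8382 / 1.097 = 2.587238… → 2.59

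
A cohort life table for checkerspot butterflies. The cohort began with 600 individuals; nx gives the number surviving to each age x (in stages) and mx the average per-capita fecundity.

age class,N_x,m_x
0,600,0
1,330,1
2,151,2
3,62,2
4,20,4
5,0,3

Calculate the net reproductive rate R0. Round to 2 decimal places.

1.39

lx = nx/n0 = nx/600: 1, 0.55, 0.25167…, 0.10333…, 0.03333…, 0
lx·mx by age: 0, 0.55, 0.503333…, 0.206667…, 0.133333…, 0
R0 = Σ lx·mx = 1.393333… → 1.39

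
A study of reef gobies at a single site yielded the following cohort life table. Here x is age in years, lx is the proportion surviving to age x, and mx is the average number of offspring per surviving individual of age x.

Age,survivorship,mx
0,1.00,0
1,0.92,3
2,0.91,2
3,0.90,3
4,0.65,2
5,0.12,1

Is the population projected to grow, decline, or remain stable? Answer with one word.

growing

R0 = Σ lx·mx = 0 + 2.76 + 1.82 + 2.7 + 1.3 + 0.12 = 8.7
R0 > 1, so the population is growing.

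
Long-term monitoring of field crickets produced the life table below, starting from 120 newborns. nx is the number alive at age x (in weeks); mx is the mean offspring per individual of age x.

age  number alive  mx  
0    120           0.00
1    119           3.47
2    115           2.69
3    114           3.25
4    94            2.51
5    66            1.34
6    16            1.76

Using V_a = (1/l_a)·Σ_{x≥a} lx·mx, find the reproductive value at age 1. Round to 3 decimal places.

lx = nx/n0 = nx/120: 1, 0.99167…, 0.95833…, 0.95, 0.78333…, 0.55, 0.13333…
lx·mx for x ≥ 1: 3.441083…, 2.577917…, 3.0875, 1.966167…, 0.737, 0.234667… → sum = 12.044333…
V_1 = 12.044333… / l_1 = 12.044333… / 0.991667… = 12.145546… → 12.146

12.146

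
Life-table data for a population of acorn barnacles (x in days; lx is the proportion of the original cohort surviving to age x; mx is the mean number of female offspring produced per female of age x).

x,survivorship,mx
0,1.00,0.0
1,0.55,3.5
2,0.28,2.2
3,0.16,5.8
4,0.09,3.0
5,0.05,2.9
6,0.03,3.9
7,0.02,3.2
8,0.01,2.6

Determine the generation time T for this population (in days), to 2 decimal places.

2.23

lx·mx: 0, 1.925, 0.616, 0.928, 0.27, 0.145, 0.117, 0.064, 0.026 → R0 = 4.091
x·lx·mx: 0, 1.925, 1.232, 2.784, 1.08, 0.725, 0.702, 0.448, 0.208 → Σ = 9.104
T = 9.104 / 4.091 = 2.225373… → 2.23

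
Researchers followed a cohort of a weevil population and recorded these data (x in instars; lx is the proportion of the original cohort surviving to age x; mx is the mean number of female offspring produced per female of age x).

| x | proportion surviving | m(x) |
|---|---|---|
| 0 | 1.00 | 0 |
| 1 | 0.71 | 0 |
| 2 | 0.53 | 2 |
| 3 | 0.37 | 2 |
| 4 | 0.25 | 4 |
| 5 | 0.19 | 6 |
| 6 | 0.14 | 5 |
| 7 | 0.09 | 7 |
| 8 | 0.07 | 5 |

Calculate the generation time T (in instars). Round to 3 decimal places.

lx·mx: 0, 0, 1.06, 0.74, 1, 1.14, 0.7, 0.63, 0.35 → R0 = 5.62
x·lx·mx: 0, 0, 2.12, 2.22, 4, 5.7, 4.2, 4.41, 2.8 → Σ = 25.45
T = 25.45 / 5.62 = 4.52847… → 4.528

4.528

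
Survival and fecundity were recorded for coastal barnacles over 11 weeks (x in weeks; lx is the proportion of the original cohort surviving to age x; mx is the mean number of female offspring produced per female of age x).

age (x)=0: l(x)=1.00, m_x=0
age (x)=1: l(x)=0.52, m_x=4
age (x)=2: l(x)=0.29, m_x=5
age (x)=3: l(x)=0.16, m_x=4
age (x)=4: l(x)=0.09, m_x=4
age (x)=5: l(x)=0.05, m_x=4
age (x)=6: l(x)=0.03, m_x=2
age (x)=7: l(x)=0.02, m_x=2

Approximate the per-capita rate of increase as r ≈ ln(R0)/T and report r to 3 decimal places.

0.762

R0 = Σ lx·mx = 0 + 2.08 + 1.45 + 0.64 + 0.36 + 0.2 + 0.06 + 0.04 = 4.83
Σ x·lx·mx = 9.98; T = 9.98/4.83 = 2.06625…
r ≈ ln(R0)/T = ln(4.83)/2.06625… = 0.76218… → 0.762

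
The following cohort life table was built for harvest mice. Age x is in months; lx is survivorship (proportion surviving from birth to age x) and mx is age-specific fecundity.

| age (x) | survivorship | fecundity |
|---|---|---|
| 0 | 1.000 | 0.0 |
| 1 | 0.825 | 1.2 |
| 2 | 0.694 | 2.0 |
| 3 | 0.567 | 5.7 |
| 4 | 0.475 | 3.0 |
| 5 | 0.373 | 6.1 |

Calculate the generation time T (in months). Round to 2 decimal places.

3.28

lx·mx: 0, 0.99, 1.388, 3.2319, 1.425, 2.2753 → R0 = 9.3102
x·lx·mx: 0, 0.99, 2.776, 9.6957, 5.7, 11.3765 → Σ = 30.5382
T = 30.5382 / 9.3102 = 3.28008… → 3.28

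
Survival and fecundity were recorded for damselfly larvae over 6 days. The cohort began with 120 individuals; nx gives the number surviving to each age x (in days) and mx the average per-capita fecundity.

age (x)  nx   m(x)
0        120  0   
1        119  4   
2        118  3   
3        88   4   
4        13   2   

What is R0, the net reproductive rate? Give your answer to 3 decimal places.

lx = nx/n0 = nx/120: 1, 0.99167…, 0.98333…, 0.73333…, 0.10833…
lx·mx by age: 0, 3.966667…, 2.95…, 2.933333…, 0.216667…
R0 = Σ lx·mx = 10.066667… → 10.067

10.067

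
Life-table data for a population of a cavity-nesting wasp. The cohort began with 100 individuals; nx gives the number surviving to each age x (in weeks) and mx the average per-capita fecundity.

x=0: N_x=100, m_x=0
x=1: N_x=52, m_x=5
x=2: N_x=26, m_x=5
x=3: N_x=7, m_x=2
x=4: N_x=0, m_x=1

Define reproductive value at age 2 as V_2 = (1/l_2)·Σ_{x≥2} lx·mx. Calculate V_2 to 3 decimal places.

5.538

lx = nx/n0 = nx/100: 1, 0.52, 0.26, 0.07, 0
lx·mx for x ≥ 2: 1.3, 0.14, 0 → sum = 1.44
V_2 = 1.44 / l_2 = 1.44 / 0.26 = 5.538462… → 5.538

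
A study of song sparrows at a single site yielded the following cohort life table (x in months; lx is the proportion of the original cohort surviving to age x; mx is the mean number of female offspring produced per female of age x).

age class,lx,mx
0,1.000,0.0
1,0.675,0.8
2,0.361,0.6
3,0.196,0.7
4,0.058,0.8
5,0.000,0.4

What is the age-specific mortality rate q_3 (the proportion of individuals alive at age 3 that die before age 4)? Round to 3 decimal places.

0.704

q_3 = (l_3 − l_4) / l_3 = (0.196 − 0.058) / 0.196
     = 0.138 / 0.196 = 0.704082… → 0.704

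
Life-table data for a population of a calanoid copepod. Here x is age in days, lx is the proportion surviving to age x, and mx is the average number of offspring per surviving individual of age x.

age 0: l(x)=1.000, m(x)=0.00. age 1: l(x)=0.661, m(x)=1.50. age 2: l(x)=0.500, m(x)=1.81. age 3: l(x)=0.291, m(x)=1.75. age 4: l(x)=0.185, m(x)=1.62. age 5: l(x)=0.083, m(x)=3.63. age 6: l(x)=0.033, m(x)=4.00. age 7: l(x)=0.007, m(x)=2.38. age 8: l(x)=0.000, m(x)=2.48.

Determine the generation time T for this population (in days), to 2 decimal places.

lx·mx: 0, 0.9915, 0.905, 0.50925, 0.2997, 0.30129, 0.132, 0.01666, 0 → R0 = 3.1554
x·lx·mx: 0, 0.9915, 1.81, 1.52775, 1.1988, 1.50645, 0.792, 0.11662, 0 → Σ = 7.94312
T = 7.94312 / 3.1554 = 2.51731… → 2.52

2.52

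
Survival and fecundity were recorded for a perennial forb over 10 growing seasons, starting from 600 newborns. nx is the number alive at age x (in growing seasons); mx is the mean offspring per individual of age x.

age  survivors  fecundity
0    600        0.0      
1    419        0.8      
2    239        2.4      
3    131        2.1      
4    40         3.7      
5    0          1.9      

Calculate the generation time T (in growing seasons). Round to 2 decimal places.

2.18

lx = nx/n0 = nx/600: 1, 0.69833…, 0.39833…, 0.21833…, 0.06667…, 0
lx·mx: 0, 0.558667…, 0.956…, 0.4585…, 0.246667…, 0 → R0 = 2.219833…
x·lx·mx: 0, 0.558667…, 1.912…, 1.3755…, 0.986667…, 0 → Σ = 4.832833…
T = 4.832833… / 2.219833… = 2.177115… → 2.18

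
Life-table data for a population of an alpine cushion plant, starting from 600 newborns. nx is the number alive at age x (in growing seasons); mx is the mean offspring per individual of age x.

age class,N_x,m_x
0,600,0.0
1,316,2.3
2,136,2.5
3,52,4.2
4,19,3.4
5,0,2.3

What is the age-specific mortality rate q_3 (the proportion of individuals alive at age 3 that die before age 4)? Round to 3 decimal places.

lx = nx/n0 = nx/600: 1, 0.52667…, 0.22667…, 0.08667…, 0.03167…, 0
q_3 = (l_3 − l_4) / l_3 = (0.086667… − 0.031667…) / 0.086667…
     = 0.055… / 0.086667… = 0.634615… → 0.635

0.635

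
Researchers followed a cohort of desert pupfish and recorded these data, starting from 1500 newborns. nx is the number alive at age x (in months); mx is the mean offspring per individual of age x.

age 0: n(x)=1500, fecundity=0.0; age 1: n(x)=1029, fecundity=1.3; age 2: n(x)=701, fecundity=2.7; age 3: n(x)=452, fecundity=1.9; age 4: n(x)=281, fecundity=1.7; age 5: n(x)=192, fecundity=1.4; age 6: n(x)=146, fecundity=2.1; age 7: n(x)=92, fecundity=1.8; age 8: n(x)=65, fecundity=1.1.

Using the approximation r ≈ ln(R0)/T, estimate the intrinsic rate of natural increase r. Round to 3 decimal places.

0.473

lx = nx/n0 = nx/1500: 1, 0.686, 0.46733…, 0.30133…, 0.18733…, 0.128, 0.09733…, 0.06133…, 0.04333…
R0 = Σ lx·mx = 0 + 0.8918 + 1.2618… + 0.57253… + 0.31847… + 0.1792 + 0.2044… + 0.1104… + 0.04767… = 3.586267…
Σ x·lx·mx = 9.6834…; T = 9.6834…/3.586267… = 2.70013…
r ≈ ln(R0)/T = ln(3.586267…)/2.70013… = 0.47298… → 0.473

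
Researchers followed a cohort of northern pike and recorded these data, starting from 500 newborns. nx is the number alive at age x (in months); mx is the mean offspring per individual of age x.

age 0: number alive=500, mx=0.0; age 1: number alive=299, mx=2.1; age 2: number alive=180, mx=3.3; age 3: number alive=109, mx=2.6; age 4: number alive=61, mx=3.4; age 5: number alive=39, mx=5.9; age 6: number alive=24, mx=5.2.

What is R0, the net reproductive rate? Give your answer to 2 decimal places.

lx = nx/n0 = nx/500: 1, 0.598, 0.36, 0.218, 0.122, 0.078, 0.048
lx·mx by age: 0, 1.2558, 1.188, 0.5668, 0.4148, 0.4602, 0.2496
R0 = Σ lx·mx = 4.1352 → 4.14

4.14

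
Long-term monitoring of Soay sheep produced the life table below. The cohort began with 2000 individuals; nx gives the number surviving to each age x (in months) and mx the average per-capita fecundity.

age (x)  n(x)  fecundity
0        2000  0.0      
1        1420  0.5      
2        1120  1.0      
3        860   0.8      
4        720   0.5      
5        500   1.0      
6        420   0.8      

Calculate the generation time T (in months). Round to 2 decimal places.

2.95

lx = nx/n0 = nx/2000: 1, 0.71, 0.56, 0.43, 0.36, 0.25, 0.21
lx·mx: 0, 0.355, 0.56, 0.344, 0.18, 0.25, 0.168 → R0 = 1.857
x·lx·mx: 0, 0.355, 1.12, 1.032, 0.72, 1.25, 1.008 → Σ = 5.485
T = 5.485 / 1.857 = 2.953689… → 2.95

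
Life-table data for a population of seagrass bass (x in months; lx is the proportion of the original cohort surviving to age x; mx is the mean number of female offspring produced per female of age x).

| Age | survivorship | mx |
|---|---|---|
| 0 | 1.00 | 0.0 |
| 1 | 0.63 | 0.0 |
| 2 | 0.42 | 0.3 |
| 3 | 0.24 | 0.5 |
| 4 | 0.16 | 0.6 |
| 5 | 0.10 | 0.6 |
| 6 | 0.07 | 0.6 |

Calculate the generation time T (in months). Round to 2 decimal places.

lx·mx: 0, 0, 0.126, 0.12, 0.096, 0.06, 0.042 → R0 = 0.444
x·lx·mx: 0, 0, 0.252, 0.36, 0.384, 0.3, 0.252 → Σ = 1.548
T = 1.548 / 0.444 = 3.486486… → 3.49

3.49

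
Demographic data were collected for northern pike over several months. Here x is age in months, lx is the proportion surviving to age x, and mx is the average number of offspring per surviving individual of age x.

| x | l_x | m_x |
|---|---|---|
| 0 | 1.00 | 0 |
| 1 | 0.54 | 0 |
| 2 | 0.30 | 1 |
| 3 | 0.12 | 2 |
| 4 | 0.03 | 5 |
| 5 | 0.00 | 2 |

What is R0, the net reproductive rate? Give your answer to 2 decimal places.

0.69

lx·mx by age: 0, 0, 0.3, 0.24, 0.15, 0
R0 = Σ lx·mx = 0.69 → 0.69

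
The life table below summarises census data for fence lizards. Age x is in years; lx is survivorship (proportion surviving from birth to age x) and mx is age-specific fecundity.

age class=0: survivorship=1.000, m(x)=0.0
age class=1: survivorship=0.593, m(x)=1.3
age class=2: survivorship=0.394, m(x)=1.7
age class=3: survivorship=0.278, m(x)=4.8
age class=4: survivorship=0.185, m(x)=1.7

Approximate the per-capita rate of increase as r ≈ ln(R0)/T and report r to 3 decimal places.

0.473

R0 = Σ lx·mx = 0 + 0.7709 + 0.6698 + 1.3344 + 0.3145 = 3.0896
Σ x·lx·mx = 7.3717; T = 7.3717/3.0896 = 2.38597…
r ≈ ln(R0)/T = ln(3.0896)/2.38597… = 0.47278… → 0.473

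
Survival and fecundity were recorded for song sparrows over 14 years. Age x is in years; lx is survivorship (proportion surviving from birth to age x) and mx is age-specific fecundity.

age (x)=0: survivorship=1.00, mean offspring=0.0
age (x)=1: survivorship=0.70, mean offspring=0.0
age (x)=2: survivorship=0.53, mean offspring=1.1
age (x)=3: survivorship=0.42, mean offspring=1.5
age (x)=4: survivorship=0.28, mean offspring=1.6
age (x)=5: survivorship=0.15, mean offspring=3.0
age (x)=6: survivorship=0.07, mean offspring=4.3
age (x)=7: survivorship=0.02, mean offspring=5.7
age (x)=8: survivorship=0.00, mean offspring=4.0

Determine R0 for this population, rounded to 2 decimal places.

lx·mx by age: 0, 0, 0.583, 0.63, 0.448, 0.45, 0.301, 0.114, 0
R0 = Σ lx·mx = 2.526 → 2.53

2.53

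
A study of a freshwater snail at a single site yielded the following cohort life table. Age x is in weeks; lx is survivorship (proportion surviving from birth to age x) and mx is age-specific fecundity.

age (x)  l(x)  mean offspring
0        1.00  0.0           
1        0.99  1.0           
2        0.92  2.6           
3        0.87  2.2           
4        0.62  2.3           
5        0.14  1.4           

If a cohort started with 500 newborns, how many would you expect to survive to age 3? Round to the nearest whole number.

435

Expected survivors = N0 · l_3 = 500 × 0.87 = 435 → 435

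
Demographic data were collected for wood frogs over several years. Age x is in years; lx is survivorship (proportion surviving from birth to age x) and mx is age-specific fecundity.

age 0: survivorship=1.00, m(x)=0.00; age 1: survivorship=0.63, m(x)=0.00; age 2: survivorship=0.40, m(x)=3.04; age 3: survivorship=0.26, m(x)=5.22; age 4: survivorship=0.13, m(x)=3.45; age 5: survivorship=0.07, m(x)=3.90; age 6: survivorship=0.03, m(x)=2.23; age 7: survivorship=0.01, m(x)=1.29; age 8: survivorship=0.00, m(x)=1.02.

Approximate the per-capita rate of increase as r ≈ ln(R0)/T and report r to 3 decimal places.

0.404

R0 = Σ lx·mx = 0 + 0 + 1.216 + 1.3572 + 0.4485 + 0.273 + 0.0669 + 0.0129 + 0 = 3.3745
Σ x·lx·mx = 10.1543; T = 10.1543/3.3745 = 3.00913…
r ≈ ln(R0)/T = ln(3.3745)/3.00913… = 0.40419… → 0.404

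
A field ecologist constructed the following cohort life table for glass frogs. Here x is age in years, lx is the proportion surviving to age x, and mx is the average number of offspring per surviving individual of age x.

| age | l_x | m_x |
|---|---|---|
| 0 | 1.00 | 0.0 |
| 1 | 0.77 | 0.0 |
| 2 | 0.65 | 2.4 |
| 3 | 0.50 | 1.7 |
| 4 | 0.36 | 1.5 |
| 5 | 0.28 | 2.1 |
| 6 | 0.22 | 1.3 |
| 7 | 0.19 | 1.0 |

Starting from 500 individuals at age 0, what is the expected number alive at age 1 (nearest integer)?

Expected survivors = N0 · l_1 = 500 × 0.77 = 385 → 385

385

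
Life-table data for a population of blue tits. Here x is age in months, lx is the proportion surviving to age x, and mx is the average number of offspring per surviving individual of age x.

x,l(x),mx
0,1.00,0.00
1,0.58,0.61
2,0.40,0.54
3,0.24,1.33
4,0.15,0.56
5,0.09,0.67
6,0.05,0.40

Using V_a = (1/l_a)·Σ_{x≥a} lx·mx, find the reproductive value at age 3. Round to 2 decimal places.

lx·mx for x ≥ 3: 0.3192, 0.084, 0.0603, 0.02 → sum = 0.4835
V_3 = 0.4835 / l_3 = 0.4835 / 0.24 = 2.014583… → 2.01

2.01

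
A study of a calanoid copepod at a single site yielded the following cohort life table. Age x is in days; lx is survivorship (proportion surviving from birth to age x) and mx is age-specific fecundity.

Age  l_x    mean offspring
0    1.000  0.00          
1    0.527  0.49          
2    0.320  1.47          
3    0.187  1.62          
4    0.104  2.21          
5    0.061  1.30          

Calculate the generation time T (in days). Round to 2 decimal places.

lx·mx: 0, 0.25823, 0.4704, 0.30294, 0.22984, 0.0793 → R0 = 1.34071
x·lx·mx: 0, 0.25823, 0.9408, 0.90882, 0.91936, 0.3965 → Σ = 3.42371
T = 3.42371 / 1.34071 = 2.553654… → 2.55

2.55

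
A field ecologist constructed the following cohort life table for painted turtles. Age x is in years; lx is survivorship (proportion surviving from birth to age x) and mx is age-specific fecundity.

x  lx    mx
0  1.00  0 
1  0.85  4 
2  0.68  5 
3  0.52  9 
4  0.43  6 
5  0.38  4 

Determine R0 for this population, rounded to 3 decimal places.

lx·mx by age: 0, 3.4, 3.4, 4.68, 2.58, 1.52
R0 = Σ lx·mx = 15.58 → 15.580

15.580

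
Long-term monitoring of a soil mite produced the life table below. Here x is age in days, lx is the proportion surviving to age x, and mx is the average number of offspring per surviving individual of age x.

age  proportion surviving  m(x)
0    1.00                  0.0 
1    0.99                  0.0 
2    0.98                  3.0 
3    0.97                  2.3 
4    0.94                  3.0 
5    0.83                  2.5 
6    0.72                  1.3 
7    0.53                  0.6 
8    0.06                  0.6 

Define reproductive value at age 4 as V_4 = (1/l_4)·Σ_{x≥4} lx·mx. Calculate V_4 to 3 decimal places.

6.580

lx·mx for x ≥ 4: 2.82, 2.075, 0.936, 0.318, 0.036 → sum = 6.185
V_4 = 6.185 / l_4 = 6.185 / 0.94 = 6.579787… → 6.580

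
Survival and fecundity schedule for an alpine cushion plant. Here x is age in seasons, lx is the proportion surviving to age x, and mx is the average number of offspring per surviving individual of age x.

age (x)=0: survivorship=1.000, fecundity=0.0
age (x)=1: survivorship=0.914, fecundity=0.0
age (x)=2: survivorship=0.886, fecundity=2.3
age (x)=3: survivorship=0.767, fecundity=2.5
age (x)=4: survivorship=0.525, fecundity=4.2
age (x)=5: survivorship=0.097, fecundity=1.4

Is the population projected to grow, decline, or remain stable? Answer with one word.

growing

R0 = Σ lx·mx = 0 + 0 + 2.0378 + 1.9175 + 2.205 + 0.1358 = 6.2961
R0 > 1, so the population is growing.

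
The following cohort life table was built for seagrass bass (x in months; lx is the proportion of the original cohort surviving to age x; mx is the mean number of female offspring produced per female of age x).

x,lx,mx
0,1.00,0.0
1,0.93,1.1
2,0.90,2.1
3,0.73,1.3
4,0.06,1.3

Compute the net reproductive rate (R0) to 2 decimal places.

lx·mx by age: 0, 1.023, 1.89, 0.949, 0.078
R0 = Σ lx·mx = 3.94 → 3.94

3.94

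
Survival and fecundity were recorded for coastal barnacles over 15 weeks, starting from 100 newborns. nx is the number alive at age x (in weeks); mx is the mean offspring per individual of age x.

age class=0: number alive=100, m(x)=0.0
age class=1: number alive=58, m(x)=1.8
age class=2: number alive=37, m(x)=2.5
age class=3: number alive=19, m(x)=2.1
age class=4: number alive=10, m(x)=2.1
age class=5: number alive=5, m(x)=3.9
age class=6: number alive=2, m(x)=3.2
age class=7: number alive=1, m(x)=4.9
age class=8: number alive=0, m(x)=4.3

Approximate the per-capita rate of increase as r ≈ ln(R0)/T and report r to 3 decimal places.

0.461

lx = nx/n0 = nx/100: 1, 0.58, 0.37, 0.19, 0.1, 0.05, 0.02, 0.01, 0
R0 = Σ lx·mx = 0 + 1.044 + 0.925 + 0.399 + 0.21 + 0.195 + 0.064 + 0.049 + 0 = 2.886
Σ x·lx·mx = 6.633; T = 6.633/2.886 = 2.29834…
r ≈ ln(R0)/T = ln(2.886)/2.29834… = 0.46115… → 0.461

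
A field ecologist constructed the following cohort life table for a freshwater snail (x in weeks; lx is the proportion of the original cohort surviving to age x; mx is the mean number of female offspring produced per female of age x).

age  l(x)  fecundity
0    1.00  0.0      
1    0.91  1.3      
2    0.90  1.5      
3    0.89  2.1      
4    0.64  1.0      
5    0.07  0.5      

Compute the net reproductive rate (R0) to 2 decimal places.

5.08

lx·mx by age: 0, 1.183, 1.35, 1.869, 0.64, 0.035
R0 = Σ lx·mx = 5.077 → 5.08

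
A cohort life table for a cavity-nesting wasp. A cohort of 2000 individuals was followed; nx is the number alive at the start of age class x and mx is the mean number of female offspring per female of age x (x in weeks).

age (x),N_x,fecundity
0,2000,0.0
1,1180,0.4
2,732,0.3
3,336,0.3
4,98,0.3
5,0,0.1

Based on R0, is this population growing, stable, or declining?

declining

lx = nx/n0 = nx/2000: 1, 0.59, 0.366, 0.168, 0.049, 0
R0 = Σ lx·mx = 0 + 0.236 + 0.1098 + 0.0504 + 0.0147 + 0 = 0.4109
R0 < 1, so the population is declining.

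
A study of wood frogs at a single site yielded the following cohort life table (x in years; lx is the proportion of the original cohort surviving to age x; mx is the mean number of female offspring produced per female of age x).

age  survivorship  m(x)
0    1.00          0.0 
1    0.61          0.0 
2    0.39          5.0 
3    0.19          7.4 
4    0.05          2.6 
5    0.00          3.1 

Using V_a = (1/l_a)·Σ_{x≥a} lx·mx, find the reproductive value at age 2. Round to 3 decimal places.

8.938

lx·mx for x ≥ 2: 1.95, 1.406, 0.13, 0 → sum = 3.486
V_2 = 3.486 / l_2 = 3.486 / 0.39 = 8.938462… → 8.938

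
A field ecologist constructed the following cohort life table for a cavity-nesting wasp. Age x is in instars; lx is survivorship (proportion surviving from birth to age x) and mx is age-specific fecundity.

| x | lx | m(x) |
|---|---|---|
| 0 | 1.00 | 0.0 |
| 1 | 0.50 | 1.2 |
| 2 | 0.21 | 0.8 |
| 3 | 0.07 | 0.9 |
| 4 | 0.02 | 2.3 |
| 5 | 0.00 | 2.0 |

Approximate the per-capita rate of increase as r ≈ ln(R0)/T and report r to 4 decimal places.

-0.0879

R0 = Σ lx·mx = 0 + 0.6 + 0.168 + 0.063 + 0.046 + 0 = 0.877
Σ x·lx·mx = 1.309; T = 1.309/0.877 = 1.49259…
r ≈ ln(R0)/T = ln(0.877)/1.49259… = -0.087933… → -0.0879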